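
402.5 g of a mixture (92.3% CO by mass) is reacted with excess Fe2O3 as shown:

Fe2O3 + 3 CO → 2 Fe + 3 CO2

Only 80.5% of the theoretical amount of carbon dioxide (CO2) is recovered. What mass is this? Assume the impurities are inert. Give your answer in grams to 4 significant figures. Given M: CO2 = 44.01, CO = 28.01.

Pure CO available = 402.5 g × 0.923 = 371.51 g.
n(CO) = 371.51 g / 28.01 g/mol = 13.263 mol.
From the equation the CO:CO2 mole ratio is 3:3, so n(CO2) = 13.263 × 3/3 = 13.263 mol.
Mass of CO2 = 13.263 mol × 44.01 g/mol = 583.72 g.
Actual mass collected = 583.72 g × 0.805 = 469.90 g.

469.9 g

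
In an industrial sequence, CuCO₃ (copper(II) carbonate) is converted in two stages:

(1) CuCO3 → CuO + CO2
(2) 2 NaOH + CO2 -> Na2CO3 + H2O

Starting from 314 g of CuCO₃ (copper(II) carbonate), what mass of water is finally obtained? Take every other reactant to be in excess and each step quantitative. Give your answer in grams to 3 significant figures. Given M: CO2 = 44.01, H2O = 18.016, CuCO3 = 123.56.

45.8 g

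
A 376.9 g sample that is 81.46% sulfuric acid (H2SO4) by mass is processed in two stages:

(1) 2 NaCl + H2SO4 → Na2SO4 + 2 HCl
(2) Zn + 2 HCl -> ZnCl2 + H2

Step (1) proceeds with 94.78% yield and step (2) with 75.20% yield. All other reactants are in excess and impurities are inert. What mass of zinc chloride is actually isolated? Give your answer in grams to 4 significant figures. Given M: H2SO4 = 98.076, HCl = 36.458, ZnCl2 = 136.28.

Pure H2SO4 = 376.9 × 0.8146 = 307.02 g.
n(H2SO4) = 307.02 / 98.076 = 3.1305 mol.
Step 1 (H2SO4:HCl = 1:2): theoretical n(HCl) = 6.2609 mol; at 94.78% yield, n(HCl) = 5.9341 mol.
Step 2 (HCl:ZnCl2 = 2:1): theoretical n(ZnCl2) = 2.9670 mol, so theoretical mass = 2.9670 × 136.28 = 404.35 g.
At 75.20% yield, actual mass of ZnCl2 = 404.35 × 0.7520 = 304.07 g.

304.1 g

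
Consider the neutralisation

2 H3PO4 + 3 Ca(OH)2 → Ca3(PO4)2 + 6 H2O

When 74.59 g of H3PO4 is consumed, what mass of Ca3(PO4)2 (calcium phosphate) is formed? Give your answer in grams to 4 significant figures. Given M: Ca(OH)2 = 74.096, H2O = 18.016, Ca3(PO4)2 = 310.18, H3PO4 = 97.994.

118.0 g

n(H3PO4) = 74.590 g / 97.994 g/mol = 0.76117 mol.
From the equation the H3PO4:Ca3(PO4)2 mole ratio is 2:1, so n(Ca3(PO4)2) = 0.76117 × 1/2 = 0.38058 mol.
Mass of Ca3(PO4)2 = 0.38058 mol × 310.18 g/mol = 118.05 g.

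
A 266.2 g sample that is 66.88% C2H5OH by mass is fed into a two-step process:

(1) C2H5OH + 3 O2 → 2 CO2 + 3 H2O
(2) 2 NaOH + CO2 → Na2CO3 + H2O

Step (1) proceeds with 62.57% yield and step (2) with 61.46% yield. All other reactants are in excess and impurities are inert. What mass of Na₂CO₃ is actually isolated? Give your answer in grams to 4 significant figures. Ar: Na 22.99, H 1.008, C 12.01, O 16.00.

315.0 g

Pure C2H5OH = 266.2 × 0.6688 = 178.03 g.
M(C2H5OH) = 2(12.01) + 6(1.008) + 16.00 = 46.068 g/mol.
M(Na2CO3) = 2(22.99) + 12.01 + 3(16.00) = 105.99 g/mol.
n(C2H5OH) = 178.03 / 46.068 = 3.8646 mol.
Step 1 (C2H5OH:CO2 = 1:2): theoretical n(CO2) = 7.7292 mol; at 62.57% yield, n(CO2) = 4.8362 mol.
Step 2 (CO2:Na2CO3 = 1:1): theoretical n(Na2CO3) = 4.8362 mol, so theoretical mass = 4.8362 × 105.99 = 512.59 g.
At 61.46% yield, actual mass of Na2CO3 = 512.59 × 0.6146 = 315.03 g.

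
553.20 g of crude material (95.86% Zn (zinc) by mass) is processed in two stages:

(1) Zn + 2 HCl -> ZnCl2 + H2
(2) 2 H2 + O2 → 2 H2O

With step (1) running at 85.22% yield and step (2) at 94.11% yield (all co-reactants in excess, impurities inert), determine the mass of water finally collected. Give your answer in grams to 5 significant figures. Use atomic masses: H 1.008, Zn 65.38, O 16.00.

117.20 g

Pure Zn = 553.20 × 0.9586 = 530.298 g.
M(Zn) = 65.38 g/mol.
M(H2O) = 2(1.008) + 16.00 = 18.016 g/mol.
n(Zn) = 530.298 / 65.38 = 8.11101 mol.
Step 1 (Zn:H2 = 1:1): theoretical n(H2) = 8.11101 mol; at 85.22% yield, n(H2) = 6.91220 mol.
Step 2 (H2:H2O = 2:2): theoretical n(H2O) = 6.91220 mol, so theoretical mass = 6.91220 × 18.016 = 124.530 g.
At 94.11% yield, actual mass of H2O = 124.530 × 0.9411 = 117.195 g.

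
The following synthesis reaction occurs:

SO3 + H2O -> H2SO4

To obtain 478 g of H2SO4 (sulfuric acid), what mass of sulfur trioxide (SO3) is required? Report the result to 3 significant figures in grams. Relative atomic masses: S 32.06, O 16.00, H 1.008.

M(H2SO4) = 2(1.008) + 32.06 + 4(16.00) = 98.076 g/mol.
M(SO3) = 32.06 + 3(16.00) = 80.06 g/mol.
n(H2SO4) = 478.0 g / 98.076 g/mol = 4.874 mol.
From the equation the H2SO4:SO3 mole ratio is 1:1, so n(SO3) = 4.874 × 1/1 = 4.874 mol.
Mass of SO3 = 4.874 mol × 80.06 g/mol = 390.2 g.

390 g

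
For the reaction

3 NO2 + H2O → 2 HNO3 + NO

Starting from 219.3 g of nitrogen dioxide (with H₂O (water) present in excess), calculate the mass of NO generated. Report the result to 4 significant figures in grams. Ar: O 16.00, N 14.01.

M(NO2) = 14.01 + 2(16.00) = 46.01 g/mol.
M(NO) = 14.01 + 16.00 = 30.01 g/mol.
n(NO2) = 219.30 g / 46.01 g/mol = 4.7664 mol.
From the equation the NO2:NO mole ratio is 3:1, so n(NO) = 4.7664 × 1/3 = 1.5888 mol.
Mass of NO = 1.5888 mol × 30.01 g/mol = 47.679 g.

47.68 g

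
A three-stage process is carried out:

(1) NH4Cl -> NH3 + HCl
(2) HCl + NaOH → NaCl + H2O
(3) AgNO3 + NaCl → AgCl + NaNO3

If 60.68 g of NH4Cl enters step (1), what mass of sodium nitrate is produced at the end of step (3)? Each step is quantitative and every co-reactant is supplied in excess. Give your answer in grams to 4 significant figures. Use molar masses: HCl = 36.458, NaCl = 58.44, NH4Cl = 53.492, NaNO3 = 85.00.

96.42 g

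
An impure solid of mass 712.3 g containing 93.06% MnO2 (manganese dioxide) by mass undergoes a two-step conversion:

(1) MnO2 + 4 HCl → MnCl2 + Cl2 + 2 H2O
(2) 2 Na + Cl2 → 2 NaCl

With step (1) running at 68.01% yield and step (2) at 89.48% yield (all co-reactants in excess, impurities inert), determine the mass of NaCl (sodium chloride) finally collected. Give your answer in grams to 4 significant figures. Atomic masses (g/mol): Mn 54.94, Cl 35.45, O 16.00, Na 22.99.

Pure MnO2 = 712.3 × 0.9306 = 662.87 g.
M(MnO2) = 54.94 + 2(16.00) = 86.94 g/mol.
M(NaCl) = 22.99 + 35.45 = 58.44 g/mol.
n(MnO2) = 662.87 / 86.94 = 7.6244 mol.
Step 1 (MnO2:Cl2 = 1:1): theoretical n(Cl2) = 7.6244 mol; at 68.01% yield, n(Cl2) = 5.1854 mol.
Step 2 (Cl2:NaCl = 1:2): theoretical n(NaCl) = 10.371 mol, so theoretical mass = 10.371 × 58.44 = 606.07 g.
At 89.48% yield, actual mass of NaCl = 606.07 × 0.8948 = 542.31 g.

542.3 g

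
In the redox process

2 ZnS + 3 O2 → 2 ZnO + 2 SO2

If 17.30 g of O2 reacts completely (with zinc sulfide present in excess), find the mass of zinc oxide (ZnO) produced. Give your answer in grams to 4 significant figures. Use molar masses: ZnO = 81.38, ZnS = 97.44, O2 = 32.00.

n(O2) = 17.300 g / 32.00 g/mol = 0.54063 mol.
From the equation the O2:ZnO mole ratio is 3:2, so n(ZnO) = 0.54063 × 2/3 = 0.36042 mol.
Mass of ZnO = 0.36042 mol × 81.38 g/mol = 29.331 g.

29.33 g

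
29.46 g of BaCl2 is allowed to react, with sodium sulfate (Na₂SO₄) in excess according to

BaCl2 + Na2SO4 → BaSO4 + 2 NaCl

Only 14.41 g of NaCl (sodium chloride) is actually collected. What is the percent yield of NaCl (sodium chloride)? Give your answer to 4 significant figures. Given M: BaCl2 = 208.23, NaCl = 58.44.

n(BaCl2) = 29.460 g / 208.23 g/mol = 0.14148 mol.
From the equation the BaCl2:NaCl mole ratio is 1:2, so n(NaCl) = 0.14148 × 2/1 = 0.28296 mol.
Mass of NaCl = 0.28296 mol × 58.44 g/mol = 16.536 g.
This is the theoretical yield. Percent yield = 14.41 g / 16.536 g × 100% = 87.143%.

87.14 %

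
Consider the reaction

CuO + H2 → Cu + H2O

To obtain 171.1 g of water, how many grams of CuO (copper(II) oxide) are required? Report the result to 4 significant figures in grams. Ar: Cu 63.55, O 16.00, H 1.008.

M(H2O) = 2(1.008) + 16.00 = 18.016 g/mol.
M(CuO) = 63.55 + 16.00 = 79.55 g/mol.
n(H2O) = 171.10 g / 18.016 g/mol = 9.4971 mol.
From the equation the H2O:CuO mole ratio is 1:1, so n(CuO) = 9.4971 × 1/1 = 9.4971 mol.
Mass of CuO = 9.4971 mol × 79.55 g/mol = 755.50 g.

755.5 g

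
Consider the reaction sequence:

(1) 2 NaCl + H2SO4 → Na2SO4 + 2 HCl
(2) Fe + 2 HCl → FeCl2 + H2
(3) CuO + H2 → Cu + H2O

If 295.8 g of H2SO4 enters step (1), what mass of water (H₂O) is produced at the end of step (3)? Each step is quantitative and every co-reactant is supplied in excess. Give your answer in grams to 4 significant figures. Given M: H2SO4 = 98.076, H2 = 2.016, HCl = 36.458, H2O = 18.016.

n(H2SO4) = 295.8 / 98.076 = 3.0160 mol.
Reaction (1): H2SO4→HCl ratio 1:2 ⇒ n(HCl) = 6.0321 mol.
Reaction (2): HCl→H2 ratio 2:1 ⇒ n(H2) = 3.0160 mol.
Reaction (3): H2→H2O ratio 1:1 ⇒ n(H2O) = 3.0160 mol.
Mass of H2O = 3.0160 × 18.016 = 54.337 g.

54.34 g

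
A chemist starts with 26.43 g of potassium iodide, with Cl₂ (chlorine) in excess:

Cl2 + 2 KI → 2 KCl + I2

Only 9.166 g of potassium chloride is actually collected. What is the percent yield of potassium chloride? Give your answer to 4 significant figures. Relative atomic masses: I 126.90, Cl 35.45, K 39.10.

M(KI) = 39.10 + 126.90 = 166.00 g/mol.
M(KCl) = 39.10 + 35.45 = 74.55 g/mol.
n(KI) = 26.430 g / 166.00 g/mol = 0.15922 mol.
From the equation the KI:KCl mole ratio is 2:2, so n(KCl) = 0.15922 × 2/2 = 0.15922 mol.
Mass of KCl = 0.15922 mol × 74.55 g/mol = 11.870 g.
This is the theoretical yield. Percent yield = 9.166 g / 11.870 g × 100% = 77.222%.

77.22 %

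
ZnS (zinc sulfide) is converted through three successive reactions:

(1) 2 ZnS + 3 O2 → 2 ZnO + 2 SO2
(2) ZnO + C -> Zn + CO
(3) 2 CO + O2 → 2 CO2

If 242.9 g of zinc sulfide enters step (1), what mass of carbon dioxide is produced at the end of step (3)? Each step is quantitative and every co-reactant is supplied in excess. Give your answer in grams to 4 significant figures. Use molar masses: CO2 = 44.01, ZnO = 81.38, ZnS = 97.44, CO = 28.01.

109.7 g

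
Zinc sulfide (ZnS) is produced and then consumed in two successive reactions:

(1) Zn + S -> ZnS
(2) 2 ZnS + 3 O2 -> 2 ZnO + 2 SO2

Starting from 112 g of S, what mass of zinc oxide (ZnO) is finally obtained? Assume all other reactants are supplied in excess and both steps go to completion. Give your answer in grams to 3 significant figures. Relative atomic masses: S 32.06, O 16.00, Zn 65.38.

M(S) = 32.06 g/mol.
M(ZnO) = 65.38 + 16.00 = 81.38 g/mol.
n(S) = 112.0 / 32.06 = 3.493 mol.
Step 1 gives a 1:1 ratio of S to ZnS, so n(ZnS) = 3.493 mol.
In step 2 the ZnS:ZnO ratio is 2:2, so n(ZnO) = 3.493 mol.
Mass of ZnO = 3.493 × 81.38 = 284.3 g.

284 g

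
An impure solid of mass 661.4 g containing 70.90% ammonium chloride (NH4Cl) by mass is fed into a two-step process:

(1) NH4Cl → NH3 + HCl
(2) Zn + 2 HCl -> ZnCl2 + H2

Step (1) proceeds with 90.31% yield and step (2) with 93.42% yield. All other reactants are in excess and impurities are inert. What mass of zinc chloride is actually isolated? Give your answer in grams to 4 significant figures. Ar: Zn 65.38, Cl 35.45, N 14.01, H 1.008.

Pure NH4Cl = 661.4 × 0.7090 = 468.93 g.
M(NH4Cl) = 14.01 + 4(1.008) + 35.45 = 53.492 g/mol.
M(ZnCl2) = 65.38 + 2(35.45) = 136.28 g/mol.
n(NH4Cl) = 468.93 / 53.492 = 8.7664 mol.
Step 1 (NH4Cl:HCl = 1:1): theoretical n(HCl) = 8.7664 mol; at 90.31% yield, n(HCl) = 7.9169 mol.
Step 2 (HCl:ZnCl2 = 2:1): theoretical n(ZnCl2) = 3.9585 mol, so theoretical mass = 3.9585 × 136.28 = 539.46 g.
At 93.42% yield, actual mass of ZnCl2 = 539.46 × 0.9342 = 503.96 g.

504.0 g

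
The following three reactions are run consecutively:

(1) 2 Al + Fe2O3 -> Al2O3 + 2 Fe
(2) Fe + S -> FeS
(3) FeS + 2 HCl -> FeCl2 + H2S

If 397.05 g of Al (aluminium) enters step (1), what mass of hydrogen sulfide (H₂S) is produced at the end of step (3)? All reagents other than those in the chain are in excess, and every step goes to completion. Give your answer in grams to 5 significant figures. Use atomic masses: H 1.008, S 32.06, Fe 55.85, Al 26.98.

501.48 g

M(Al) = 26.98 g/mol.
M(H2S) = 2(1.008) + 32.06 = 34.076 g/mol.
n(Al) = 397.05 / 26.98 = 14.7165 mol.
Reaction (1): Al→Fe ratio 2:2 ⇒ n(Fe) = 14.7165 mol.
Reaction (2): Fe→FeS ratio 1:1 ⇒ n(FeS) = 14.7165 mol.
Reaction (3): FeS→H2S ratio 1:1 ⇒ n(H2S) = 14.7165 mol.
Mass of H2S = 14.7165 × 34.076 = 501.478 g.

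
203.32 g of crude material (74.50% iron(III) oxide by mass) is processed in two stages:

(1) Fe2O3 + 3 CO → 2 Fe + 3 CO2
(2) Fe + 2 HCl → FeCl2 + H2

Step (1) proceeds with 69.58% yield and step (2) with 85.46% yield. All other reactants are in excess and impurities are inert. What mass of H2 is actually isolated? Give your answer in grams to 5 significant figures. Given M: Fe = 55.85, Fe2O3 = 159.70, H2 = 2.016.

2.2740 g

Pure Fe2O3 = 203.32 × 0.7450 = 151.473 g.
n(Fe2O3) = 151.473 / 159.70 = 0.948487 mol.
Step 1 (Fe2O3:Fe = 1:2): theoretical n(Fe) = 1.89697 mol; at 69.58% yield, n(Fe) = 1.31991 mol.
Step 2 (Fe:H2 = 1:1): theoretical n(H2) = 1.31991 mol, so theoretical mass = 1.31991 × 2.016 = 2.66095 g.
At 85.46% yield, actual mass of H2 = 2.66095 × 0.8546 = 2.27405 g.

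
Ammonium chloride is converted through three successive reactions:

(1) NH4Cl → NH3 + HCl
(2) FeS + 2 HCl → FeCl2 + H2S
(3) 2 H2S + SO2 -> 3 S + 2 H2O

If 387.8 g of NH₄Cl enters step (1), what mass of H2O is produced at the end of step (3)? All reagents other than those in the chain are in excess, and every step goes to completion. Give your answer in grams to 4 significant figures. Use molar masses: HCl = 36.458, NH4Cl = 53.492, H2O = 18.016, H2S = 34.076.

65.31 g

n(NH4Cl) = 387.8 / 53.492 = 7.2497 mol.
Reaction (1): NH4Cl→HCl ratio 1:1 ⇒ n(HCl) = 7.2497 mol.
Reaction (2): HCl→H2S ratio 2:1 ⇒ n(H2S) = 3.6248 mol.
Reaction (3): H2S→H2O ratio 2:2 ⇒ n(H2O) = 3.6248 mol.
Mass of H2O = 3.6248 × 18.016 = 65.305 g.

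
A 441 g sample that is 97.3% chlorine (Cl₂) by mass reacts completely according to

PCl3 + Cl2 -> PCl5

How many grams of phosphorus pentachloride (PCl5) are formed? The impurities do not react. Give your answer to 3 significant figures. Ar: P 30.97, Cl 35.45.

Mass of pure Cl2 = 441 g × 0.973 = 429.1 g.
M(Cl2) = 2(35.45) = 70.90 g/mol.
M(PCl5) = 30.97 + 5(35.45) = 208.22 g/mol.
n(Cl2) = 429.1 g / 70.90 g/mol = 6.052 mol.
From the equation the Cl2:PCl5 mole ratio is 1:1, so n(PCl5) = 6.052 × 1/1 = 6.052 mol.
Mass of PCl5 = 6.052 mol × 208.22 g/mol = 1260 g.

1260 g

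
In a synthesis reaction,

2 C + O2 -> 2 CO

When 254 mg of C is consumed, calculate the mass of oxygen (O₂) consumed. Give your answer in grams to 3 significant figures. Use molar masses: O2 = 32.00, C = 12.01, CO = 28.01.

Convert: 254 mg = 0.2540 g.
n(C) = 0.2540 g / 12.01 g/mol = 0.02115 mol.
From the equation the C:O2 mole ratio is 2:1, so n(O2) = 0.02115 × 1/2 = 0.01057 mol.
Mass of O2 = 0.01057 mol × 32.00 g/mol = 0.3384 g.

0.338 g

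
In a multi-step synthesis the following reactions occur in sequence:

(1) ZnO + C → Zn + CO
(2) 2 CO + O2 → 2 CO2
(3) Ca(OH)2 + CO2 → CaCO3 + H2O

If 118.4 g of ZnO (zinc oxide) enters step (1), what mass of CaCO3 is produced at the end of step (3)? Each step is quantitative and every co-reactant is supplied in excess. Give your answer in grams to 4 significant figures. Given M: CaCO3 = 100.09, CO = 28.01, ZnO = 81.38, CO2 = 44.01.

n(ZnO) = 118.4 / 81.38 = 1.4549 mol.
Reaction (1): ZnO→CO ratio 1:1 ⇒ n(CO) = 1.4549 mol.
Reaction (2): CO→CO2 ratio 2:2 ⇒ n(CO2) = 1.4549 mol.
Reaction (3): CO2→CaCO3 ratio 1:1 ⇒ n(CaCO3) = 1.4549 mol.
Mass of CaCO3 = 1.4549 × 100.09 = 145.62 g.

145.6 g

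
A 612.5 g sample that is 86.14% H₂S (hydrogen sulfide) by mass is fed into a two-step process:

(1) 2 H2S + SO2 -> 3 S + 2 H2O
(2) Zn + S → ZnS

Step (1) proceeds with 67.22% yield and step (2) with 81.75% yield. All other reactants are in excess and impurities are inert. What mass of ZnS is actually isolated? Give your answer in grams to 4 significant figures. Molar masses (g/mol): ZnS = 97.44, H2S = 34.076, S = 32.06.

Pure H2S = 612.5 × 0.8614 = 527.61 g.
n(H2S) = 527.61 / 34.076 = 15.483 mol.
Step 1 (H2S:S = 2:3): theoretical n(S) = 23.225 mol; at 67.22% yield, n(S) = 15.612 mol.
Step 2 (S:ZnS = 1:1): theoretical n(ZnS) = 15.612 mol, so theoretical mass = 15.612 × 97.44 = 1521.2 g.
At 81.75% yield, actual mass of ZnS = 1521.2 × 0.8175 = 1243.6 g.

1244 g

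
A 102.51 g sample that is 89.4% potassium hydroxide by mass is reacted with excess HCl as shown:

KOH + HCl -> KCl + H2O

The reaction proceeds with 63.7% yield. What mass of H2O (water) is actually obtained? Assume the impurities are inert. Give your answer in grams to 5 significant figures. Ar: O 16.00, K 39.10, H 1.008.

18.745 g

Pure KOH available = 102.51 g × 0.894 = 91.6439 g.
M(KOH) = 39.10 + 16.00 + 1.008 = 56.108 g/mol.
M(H2O) = 2(1.008) + 16.00 = 18.016 g/mol.
n(KOH) = 91.6439 g / 56.108 g/mol = 1.63335 mol.
From the equation the KOH:H2O mole ratio is 1:1, so n(H2O) = 1.63335 × 1/1 = 1.63335 mol.
Mass of H2O = 1.63335 mol × 18.016 g/mol = 29.4264 g.
Actual mass collected = 29.4264 g × 0.637 = 18.7446 g.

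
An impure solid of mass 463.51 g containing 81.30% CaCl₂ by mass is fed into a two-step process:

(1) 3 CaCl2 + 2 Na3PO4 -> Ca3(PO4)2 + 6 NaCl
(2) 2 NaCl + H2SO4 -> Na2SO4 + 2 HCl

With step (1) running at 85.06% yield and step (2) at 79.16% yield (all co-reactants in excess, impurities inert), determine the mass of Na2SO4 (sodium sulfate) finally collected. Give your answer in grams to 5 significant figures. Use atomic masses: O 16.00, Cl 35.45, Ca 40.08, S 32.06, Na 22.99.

Pure CaCl2 = 463.51 × 0.8130 = 376.834 g.
M(CaCl2) = 40.08 + 2(35.45) = 110.98 g/mol.
M(Na2SO4) = 2(22.99) + 32.06 + 4(16.00) = 142.04 g/mol.
n(CaCl2) = 376.834 / 110.98 = 3.39551 mol.
Step 1 (CaCl2:NaCl = 3:6): theoretical n(NaCl) = 6.79102 mol; at 85.06% yield, n(NaCl) = 5.77644 mol.
Step 2 (NaCl:Na2SO4 = 2:1): theoretical n(Na2SO4) = 2.88822 mol, so theoretical mass = 2.88822 × 142.04 = 410.243 g.
At 79.16% yield, actual mass of Na2SO4 = 410.243 × 0.7916 = 324.748 g.

324.75 g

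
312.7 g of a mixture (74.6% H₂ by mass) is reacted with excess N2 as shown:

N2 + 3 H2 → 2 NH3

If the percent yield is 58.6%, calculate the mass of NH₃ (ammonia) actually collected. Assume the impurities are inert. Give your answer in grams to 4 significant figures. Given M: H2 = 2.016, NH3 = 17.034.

770.0 g

Pure H2 available = 312.7 g × 0.746 = 233.27 g.
n(H2) = 233.27 g / 2.016 g/mol = 115.71 mol.
From the equation the H2:NH3 mole ratio is 3:2, so n(NH3) = 115.71 × 2/3 = 77.141 mol.
Mass of NH3 = 77.141 mol × 17.034 g/mol = 1314.0 g.
Actual mass collected = 1314.0 g × 0.586 = 770.01 g.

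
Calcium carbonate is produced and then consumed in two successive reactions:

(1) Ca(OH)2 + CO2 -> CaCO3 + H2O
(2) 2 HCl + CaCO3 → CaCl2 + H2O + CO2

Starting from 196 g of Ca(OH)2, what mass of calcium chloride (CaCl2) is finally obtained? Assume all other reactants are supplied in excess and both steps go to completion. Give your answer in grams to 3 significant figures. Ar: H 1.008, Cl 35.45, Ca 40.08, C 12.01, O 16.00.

294 g

M(Ca(OH)2) = 40.08 + 2(16.00) + 2(1.008) = 74.096 g/mol.
M(CaCl2) = 40.08 + 2(35.45) = 110.98 g/mol.
n(Ca(OH)2) = 196.0 / 74.096 = 2.645 mol.
Step 1 gives a 1:1 ratio of Ca(OH)2 to CaCO3, so n(CaCO3) = 2.645 mol.
In step 2 the CaCO3:CaCl2 ratio is 1:1, so n(CaCl2) = 2.645 mol.
Mass of CaCl2 = 2.645 × 110.98 = 293.6 g.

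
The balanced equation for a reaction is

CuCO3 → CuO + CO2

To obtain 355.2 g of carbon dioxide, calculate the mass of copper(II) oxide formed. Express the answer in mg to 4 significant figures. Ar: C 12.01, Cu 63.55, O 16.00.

642000 mg

M(CO2) = 12.01 + 2(16.00) = 44.01 g/mol.
M(CuO) = 63.55 + 16.00 = 79.55 g/mol.
n(CO2) = 355.20 g / 44.01 g/mol = 8.0709 mol.
From the equation the CO2:CuO mole ratio is 1:1, so n(CuO) = 8.0709 × 1/1 = 8.0709 mol.
Mass of CuO = 8.0709 mol × 79.55 g/mol = 642.04 g.
Converting to mg: 642.04 g = 642000 mg.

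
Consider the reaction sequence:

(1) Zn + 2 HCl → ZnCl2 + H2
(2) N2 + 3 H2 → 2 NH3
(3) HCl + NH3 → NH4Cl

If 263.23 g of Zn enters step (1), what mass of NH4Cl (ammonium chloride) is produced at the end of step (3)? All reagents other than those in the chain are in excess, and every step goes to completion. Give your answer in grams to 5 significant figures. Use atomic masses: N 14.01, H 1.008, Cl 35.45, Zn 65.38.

143.58 g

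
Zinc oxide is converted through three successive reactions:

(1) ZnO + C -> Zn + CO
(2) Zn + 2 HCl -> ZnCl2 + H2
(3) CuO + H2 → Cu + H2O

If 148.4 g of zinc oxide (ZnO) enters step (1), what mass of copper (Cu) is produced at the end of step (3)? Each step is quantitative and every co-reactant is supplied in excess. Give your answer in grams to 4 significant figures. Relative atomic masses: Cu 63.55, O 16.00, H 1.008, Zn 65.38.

115.9 g

M(ZnO) = 65.38 + 16.00 = 81.38 g/mol.
M(Cu) = 63.55 g/mol.
n(ZnO) = 148.4 / 81.38 = 1.8235 mol.
Reaction (1): ZnO→Zn ratio 1:1 ⇒ n(Zn) = 1.8235 mol.
Reaction (2): Zn→H2 ratio 1:1 ⇒ n(H2) = 1.8235 mol.
Reaction (3): H2→Cu ratio 1:1 ⇒ n(Cu) = 1.8235 mol.
Mass of Cu = 1.8235 × 63.55 = 115.89 g.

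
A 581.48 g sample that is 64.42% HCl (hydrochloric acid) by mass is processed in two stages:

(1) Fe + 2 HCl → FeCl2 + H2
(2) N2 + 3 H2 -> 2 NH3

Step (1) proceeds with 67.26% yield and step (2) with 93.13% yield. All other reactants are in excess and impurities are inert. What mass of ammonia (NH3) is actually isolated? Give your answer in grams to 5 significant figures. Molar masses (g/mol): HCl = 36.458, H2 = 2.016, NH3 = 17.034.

Pure HCl = 581.48 × 0.6442 = 374.589 g.
n(HCl) = 374.589 / 36.458 = 10.2745 mol.
Step 1 (HCl:H2 = 2:1): theoretical n(H2) = 5.13727 mol; at 67.26% yield, n(H2) = 3.45533 mol.
Step 2 (H2:NH3 = 3:2): theoretical n(NH3) = 2.30355 mol, so theoretical mass = 2.30355 × 17.034 = 39.2387 g.
At 93.13% yield, actual mass of NH3 = 39.2387 × 0.9313 = 36.5430 g.

36.543 g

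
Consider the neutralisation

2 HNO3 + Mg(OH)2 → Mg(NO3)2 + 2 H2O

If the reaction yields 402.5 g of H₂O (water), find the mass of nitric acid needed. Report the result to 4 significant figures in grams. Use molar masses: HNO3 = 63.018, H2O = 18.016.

n(H2O) = 402.50 g / 18.016 g/mol = 22.341 mol.
From the equation the H2O:HNO3 mole ratio is 2:2, so n(HNO3) = 22.341 × 2/2 = 22.341 mol.
Mass of HNO3 = 22.341 mol × 63.018 g/mol = 1407.9 g.

1408 g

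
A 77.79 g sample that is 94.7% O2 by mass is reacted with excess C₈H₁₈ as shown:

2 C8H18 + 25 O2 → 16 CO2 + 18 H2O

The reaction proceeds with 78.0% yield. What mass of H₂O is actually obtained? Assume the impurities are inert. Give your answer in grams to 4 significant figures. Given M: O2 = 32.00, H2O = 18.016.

23.29 g

Pure O2 available = 77.79 g × 0.947 = 73.667 g.
n(O2) = 73.667 g / 32.00 g/mol = 2.3021 mol.
From the equation the O2:H2O mole ratio is 25:18, so n(H2O) = 2.3021 × 18/25 = 1.6575 mol.
Mass of H2O = 1.6575 mol × 18.016 g/mol = 29.862 g.
Actual mass collected = 29.862 g × 0.780 = 23.292 g.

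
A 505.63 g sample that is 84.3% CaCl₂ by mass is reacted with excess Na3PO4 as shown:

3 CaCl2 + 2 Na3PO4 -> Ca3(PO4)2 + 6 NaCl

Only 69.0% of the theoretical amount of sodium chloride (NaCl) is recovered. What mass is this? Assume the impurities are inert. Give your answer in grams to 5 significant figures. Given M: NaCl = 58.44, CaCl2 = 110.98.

Pure CaCl2 available = 505.63 g × 0.843 = 426.246 g.
n(CaCl2) = 426.246 g / 110.98 g/mol = 3.84075 mol.
From the equation the CaCl2:NaCl mole ratio is 3:6, so n(NaCl) = 3.84075 × 6/3 = 7.68149 mol.
Mass of NaCl = 7.68149 mol × 58.44 g/mol = 448.906 g.
Actual mass collected = 448.906 g × 0.690 = 309.745 g.

309.75 g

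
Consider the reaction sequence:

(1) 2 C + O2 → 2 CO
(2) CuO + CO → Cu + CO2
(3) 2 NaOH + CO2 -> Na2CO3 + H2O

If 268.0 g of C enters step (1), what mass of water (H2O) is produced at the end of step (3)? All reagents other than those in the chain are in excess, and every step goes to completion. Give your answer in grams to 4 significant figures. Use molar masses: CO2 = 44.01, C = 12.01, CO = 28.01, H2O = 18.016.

402.0 g

n(C) = 268.0 / 12.01 = 22.315 mol.
Reaction (1): C→CO ratio 2:2 ⇒ n(CO) = 22.315 mol.
Reaction (2): CO→CO2 ratio 1:1 ⇒ n(CO2) = 22.315 mol.
Reaction (3): CO2→H2O ratio 1:1 ⇒ n(H2O) = 22.315 mol.
Mass of H2O = 22.315 × 18.016 = 402.02 g.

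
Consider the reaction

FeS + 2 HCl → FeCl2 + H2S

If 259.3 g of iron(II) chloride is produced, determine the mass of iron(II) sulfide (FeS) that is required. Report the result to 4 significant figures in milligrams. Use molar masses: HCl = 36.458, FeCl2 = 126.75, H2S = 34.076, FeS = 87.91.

n(FeCl2) = 259.30 g / 126.75 g/mol = 2.0458 mol.
From the equation the FeCl2:FeS mole ratio is 1:1, so n(FeS) = 2.0458 × 1/1 = 2.0458 mol.
Mass of FeS = 2.0458 mol × 87.91 g/mol = 179.84 g.
Converting to mg: 179.84 g = 179800 mg.

179800 mg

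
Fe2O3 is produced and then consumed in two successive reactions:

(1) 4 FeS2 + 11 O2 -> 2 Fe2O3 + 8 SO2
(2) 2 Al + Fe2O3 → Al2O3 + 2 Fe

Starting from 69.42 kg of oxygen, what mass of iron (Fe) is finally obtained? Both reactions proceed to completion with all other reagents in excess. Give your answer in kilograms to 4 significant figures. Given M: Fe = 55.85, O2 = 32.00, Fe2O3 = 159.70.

44.06 kg

69.42 kg = 69420 g.
n(O2) = 69420 / 32.00 = 2169.4 mol.
Step 1 gives a 11:2 ratio of O2 to Fe2O3, so n(Fe2O3) = 394.43 mol.
In step 2 the Fe2O3:Fe ratio is 1:2, so n(Fe) = 788.86 mol.
Mass of Fe = 788.86 × 55.85 = 44058 g = 44.06 kg.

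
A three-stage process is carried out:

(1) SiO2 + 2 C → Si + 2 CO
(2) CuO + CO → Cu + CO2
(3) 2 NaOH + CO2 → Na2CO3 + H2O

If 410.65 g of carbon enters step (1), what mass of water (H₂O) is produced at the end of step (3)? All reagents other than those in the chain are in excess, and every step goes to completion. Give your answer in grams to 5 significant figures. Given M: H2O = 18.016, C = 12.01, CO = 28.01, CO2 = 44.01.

616.01 g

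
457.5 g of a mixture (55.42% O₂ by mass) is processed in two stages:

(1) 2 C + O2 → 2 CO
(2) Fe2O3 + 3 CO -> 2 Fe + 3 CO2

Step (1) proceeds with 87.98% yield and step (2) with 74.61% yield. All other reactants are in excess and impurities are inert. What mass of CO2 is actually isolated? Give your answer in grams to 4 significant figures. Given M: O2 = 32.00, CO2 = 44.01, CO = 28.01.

457.8 g

Pure O2 = 457.5 × 0.5542 = 253.55 g.
n(O2) = 253.55 / 32.00 = 7.9233 mol.
Step 1 (O2:CO = 1:2): theoretical n(CO) = 15.847 mol; at 87.98% yield, n(CO) = 13.942 mol.
Step 2 (CO:CO2 = 3:3): theoretical n(CO2) = 13.942 mol, so theoretical mass = 13.942 × 44.01 = 613.58 g.
At 74.61% yield, actual mass of CO2 = 613.58 × 0.7461 = 457.79 g.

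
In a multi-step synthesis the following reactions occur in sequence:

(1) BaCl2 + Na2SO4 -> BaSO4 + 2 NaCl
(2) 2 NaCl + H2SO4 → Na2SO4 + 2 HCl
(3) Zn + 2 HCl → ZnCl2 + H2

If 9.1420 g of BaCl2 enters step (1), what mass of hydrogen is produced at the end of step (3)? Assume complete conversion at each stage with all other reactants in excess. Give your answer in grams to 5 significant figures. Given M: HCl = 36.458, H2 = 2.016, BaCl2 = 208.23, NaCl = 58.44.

n(BaCl2) = 9.1420 / 208.23 = 0.0439034 mol.
Reaction (1): BaCl2→NaCl ratio 1:2 ⇒ n(NaCl) = 0.0878068 mol.
Reaction (2): NaCl→HCl ratio 2:2 ⇒ n(HCl) = 0.0878068 mol.
Reaction (3): HCl→H2 ratio 2:1 ⇒ n(H2) = 0.0439034 mol.
Mass of H2 = 0.0439034 × 2.016 = 0.0885092 g.

0.088509 g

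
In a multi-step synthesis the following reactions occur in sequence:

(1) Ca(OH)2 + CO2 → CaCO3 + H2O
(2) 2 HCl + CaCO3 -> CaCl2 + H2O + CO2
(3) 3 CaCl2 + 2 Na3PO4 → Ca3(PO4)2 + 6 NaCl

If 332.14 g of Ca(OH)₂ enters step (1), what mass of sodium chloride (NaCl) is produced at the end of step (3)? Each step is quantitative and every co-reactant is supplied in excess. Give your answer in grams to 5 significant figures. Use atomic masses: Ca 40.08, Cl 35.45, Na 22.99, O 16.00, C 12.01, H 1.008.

M(Ca(OH)2) = 40.08 + 2(16.00) + 2(1.008) = 74.096 g/mol.
M(NaCl) = 22.99 + 35.45 = 58.44 g/mol.
n(Ca(OH)2) = 332.14 / 74.096 = 4.48256 mol.
Reaction (1): Ca(OH)2→CaCO3 ratio 1:1 ⇒ n(CaCO3) = 4.48256 mol.
Reaction (2): CaCO3→CaCl2 ratio 1:1 ⇒ n(CaCl2) = 4.48256 mol.
Reaction (3): CaCl2→NaCl ratio 3:6 ⇒ n(NaCl) = 8.96513 mol.
Mass of NaCl = 8.96513 × 58.44 = 523.922 g.

523.92 g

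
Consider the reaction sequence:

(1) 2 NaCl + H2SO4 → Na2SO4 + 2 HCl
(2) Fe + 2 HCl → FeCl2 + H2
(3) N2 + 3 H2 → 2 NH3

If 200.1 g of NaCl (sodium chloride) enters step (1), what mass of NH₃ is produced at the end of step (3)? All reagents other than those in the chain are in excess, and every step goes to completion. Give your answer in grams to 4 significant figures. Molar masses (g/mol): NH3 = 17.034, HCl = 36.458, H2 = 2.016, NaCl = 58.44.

n(NaCl) = 200.1 / 58.44 = 3.4240 mol.
Reaction (1): NaCl→HCl ratio 2:2 ⇒ n(HCl) = 3.4240 mol.
Reaction (2): HCl→H2 ratio 2:1 ⇒ n(H2) = 1.7120 mol.
Reaction (3): H2→NH3 ratio 3:2 ⇒ n(NH3) = 1.1413 mol.
Mass of NH3 = 1.1413 × 17.034 = 19.442 g.

19.44 g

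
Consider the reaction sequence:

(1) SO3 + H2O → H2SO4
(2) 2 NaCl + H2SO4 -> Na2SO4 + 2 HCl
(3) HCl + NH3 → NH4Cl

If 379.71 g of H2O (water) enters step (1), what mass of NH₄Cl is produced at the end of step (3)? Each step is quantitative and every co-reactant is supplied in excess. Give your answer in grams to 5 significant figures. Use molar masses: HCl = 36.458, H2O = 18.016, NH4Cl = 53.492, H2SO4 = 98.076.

n(H2O) = 379.71 / 18.016 = 21.0763 mol.
Reaction (1): H2O→H2SO4 ratio 1:1 ⇒ n(H2SO4) = 21.0763 mol.
Reaction (2): H2SO4→HCl ratio 1:2 ⇒ n(HCl) = 42.1525 mol.
Reaction (3): HCl→NH4Cl ratio 1:1 ⇒ n(NH4Cl) = 42.1525 mol.
Mass of NH4Cl = 42.1525 × 53.492 = 2254.82 g.

2254.8 g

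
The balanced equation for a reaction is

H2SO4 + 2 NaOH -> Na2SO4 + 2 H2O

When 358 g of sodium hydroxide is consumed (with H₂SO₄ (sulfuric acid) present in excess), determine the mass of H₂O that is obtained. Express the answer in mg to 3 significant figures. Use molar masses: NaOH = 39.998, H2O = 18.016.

n(NaOH) = 358.0 g / 39.998 g/mol = 8.950 mol.
From the equation the NaOH:H2O mole ratio is 2:2, so n(H2O) = 8.950 × 2/2 = 8.950 mol.
Mass of H2O = 8.950 mol × 18.016 g/mol = 161.3 g.
Converting to mg: 161.3 g = 161000 mg.

161000 mg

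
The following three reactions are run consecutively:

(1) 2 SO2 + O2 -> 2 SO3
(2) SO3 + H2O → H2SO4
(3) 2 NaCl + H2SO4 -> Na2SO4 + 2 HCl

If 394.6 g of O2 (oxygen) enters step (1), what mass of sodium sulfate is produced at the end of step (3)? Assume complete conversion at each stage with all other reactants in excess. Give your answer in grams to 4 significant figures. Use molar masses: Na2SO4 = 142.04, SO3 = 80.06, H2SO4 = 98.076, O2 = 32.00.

3503 g

n(O2) = 394.6 / 32.00 = 12.331 mol.
Reaction (1): O2→SO3 ratio 1:2 ⇒ n(SO3) = 24.663 mol.
Reaction (2): SO3→H2SO4 ratio 1:1 ⇒ n(H2SO4) = 24.663 mol.
Reaction (3): H2SO4→Na2SO4 ratio 1:1 ⇒ n(Na2SO4) = 24.663 mol.
Mass of Na2SO4 = 24.663 × 142.04 = 3503.1 g.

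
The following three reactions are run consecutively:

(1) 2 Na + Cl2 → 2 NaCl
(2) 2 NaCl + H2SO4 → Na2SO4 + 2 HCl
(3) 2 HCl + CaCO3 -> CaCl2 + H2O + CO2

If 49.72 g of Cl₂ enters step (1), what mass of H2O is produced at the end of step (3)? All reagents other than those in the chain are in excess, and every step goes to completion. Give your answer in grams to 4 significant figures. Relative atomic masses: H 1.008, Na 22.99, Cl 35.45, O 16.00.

12.63 g

M(Cl2) = 2(35.45) = 70.90 g/mol.
M(H2O) = 2(1.008) + 16.00 = 18.016 g/mol.
n(Cl2) = 49.72 / 70.90 = 0.70127 mol.
Reaction (1): Cl2→NaCl ratio 1:2 ⇒ n(NaCl) = 1.4025 mol.
Reaction (2): NaCl→HCl ratio 2:2 ⇒ n(HCl) = 1.4025 mol.
Reaction (3): HCl→H2O ratio 2:1 ⇒ n(H2O) = 0.70127 mol.
Mass of H2O = 0.70127 × 18.016 = 12.634 g.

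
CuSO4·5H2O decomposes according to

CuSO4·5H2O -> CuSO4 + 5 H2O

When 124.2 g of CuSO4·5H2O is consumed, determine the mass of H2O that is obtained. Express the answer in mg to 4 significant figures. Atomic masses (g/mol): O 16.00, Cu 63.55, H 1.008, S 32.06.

M(CuSO4·5H2O) = 63.55 + 32.06 + 9(16.00) + 10(1.008) = 249.69 g/mol.
M(H2O) = 2(1.008) + 16.00 = 18.016 g/mol.
n(CuSO4·5H2O) = 124.20 g / 249.69 g/mol = 0.49742 mol.
From the equation the CuSO4·5H2O:H2O mole ratio is 1:5, so n(H2O) = 0.49742 × 5/1 = 2.4871 mol.
Mass of H2O = 2.4871 mol × 18.016 g/mol = 44.807 g.
Converting to mg: 44.807 g = 44810 mg.

44810 mg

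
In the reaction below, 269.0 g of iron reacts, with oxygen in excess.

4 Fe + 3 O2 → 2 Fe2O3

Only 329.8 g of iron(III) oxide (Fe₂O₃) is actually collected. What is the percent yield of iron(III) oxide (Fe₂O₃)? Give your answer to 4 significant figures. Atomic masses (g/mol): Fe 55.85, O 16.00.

85.75 %

M(Fe) = 55.85 g/mol.
M(Fe2O3) = 2(55.85) + 3(16.00) = 159.70 g/mol.
n(Fe) = 269.00 g / 55.85 g/mol = 4.8165 mol.
From the equation the Fe:Fe2O3 mole ratio is 4:2, so n(Fe2O3) = 4.8165 × 2/4 = 2.4082 mol.
Mass of Fe2O3 = 2.4082 mol × 159.70 g/mol = 384.60 g.
This is the theoretical yield. Percent yield = 329.8 g / 384.60 g × 100% = 85.752%.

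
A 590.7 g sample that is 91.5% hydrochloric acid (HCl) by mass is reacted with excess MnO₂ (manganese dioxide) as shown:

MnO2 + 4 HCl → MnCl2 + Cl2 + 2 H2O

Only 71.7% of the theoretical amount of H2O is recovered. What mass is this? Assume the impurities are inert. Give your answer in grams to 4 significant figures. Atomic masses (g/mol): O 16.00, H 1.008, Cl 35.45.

95.75 g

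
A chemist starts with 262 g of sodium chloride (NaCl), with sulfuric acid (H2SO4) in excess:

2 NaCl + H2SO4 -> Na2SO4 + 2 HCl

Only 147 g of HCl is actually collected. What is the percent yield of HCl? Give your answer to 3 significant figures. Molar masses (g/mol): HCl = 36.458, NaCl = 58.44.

89.9 %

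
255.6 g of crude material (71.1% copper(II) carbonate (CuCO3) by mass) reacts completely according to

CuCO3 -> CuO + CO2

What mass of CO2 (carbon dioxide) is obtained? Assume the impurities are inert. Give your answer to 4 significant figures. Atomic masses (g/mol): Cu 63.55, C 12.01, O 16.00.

Mass of pure CuCO3 = 255.6 g × 0.711 = 181.73 g.
M(CuCO3) = 63.55 + 12.01 + 3(16.00) = 123.56 g/mol.
M(CO2) = 12.01 + 2(16.00) = 44.01 g/mol.
n(CuCO3) = 181.73 g / 123.56 g/mol = 1.4708 mol.
From the equation the CuCO3:CO2 mole ratio is 1:1, so n(CO2) = 1.4708 × 1/1 = 1.4708 mol.
Mass of CO2 = 1.4708 mol × 44.01 g/mol = 64.730 g.

64.73 g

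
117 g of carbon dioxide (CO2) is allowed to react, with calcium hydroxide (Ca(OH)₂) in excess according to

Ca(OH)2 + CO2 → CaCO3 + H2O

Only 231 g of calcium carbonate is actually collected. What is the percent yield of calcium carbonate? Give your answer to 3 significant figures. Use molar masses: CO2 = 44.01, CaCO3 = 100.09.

n(CO2) = 117.0 g / 44.01 g/mol = 2.658 mol.
From the equation the CO2:CaCO3 mole ratio is 1:1, so n(CaCO3) = 2.658 × 1/1 = 2.658 mol.
Mass of CaCO3 = 2.658 mol × 100.09 g/mol = 266.1 g.
This is the theoretical yield. Percent yield = 231 g / 266.1 g × 100% = 86.81%.

86.8 %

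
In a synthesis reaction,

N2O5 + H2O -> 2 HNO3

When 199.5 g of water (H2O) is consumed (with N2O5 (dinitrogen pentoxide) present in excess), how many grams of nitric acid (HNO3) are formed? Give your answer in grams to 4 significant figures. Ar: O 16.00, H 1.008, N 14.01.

1396 g

M(H2O) = 2(1.008) + 16.00 = 18.016 g/mol.
M(HNO3) = 1.008 + 14.01 + 3(16.00) = 63.018 g/mol.
n(H2O) = 199.50 g / 18.016 g/mol = 11.073 mol.
From the equation the H2O:HNO3 mole ratio is 1:2, so n(HNO3) = 11.073 × 2/1 = 22.147 mol.
Mass of HNO3 = 22.147 mol × 63.018 g/mol = 1395.7 g.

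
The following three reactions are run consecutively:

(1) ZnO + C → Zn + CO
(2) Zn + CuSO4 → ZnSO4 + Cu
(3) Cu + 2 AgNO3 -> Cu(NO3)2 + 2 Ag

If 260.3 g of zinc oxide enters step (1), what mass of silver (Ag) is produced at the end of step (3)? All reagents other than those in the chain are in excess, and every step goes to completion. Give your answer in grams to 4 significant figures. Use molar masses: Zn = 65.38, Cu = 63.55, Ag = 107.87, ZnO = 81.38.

690.1 g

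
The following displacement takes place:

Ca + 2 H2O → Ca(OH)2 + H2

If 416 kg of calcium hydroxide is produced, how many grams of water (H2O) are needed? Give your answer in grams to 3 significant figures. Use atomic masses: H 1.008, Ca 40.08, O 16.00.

M(Ca(OH)2) = 40.08 + 2(16.00) + 2(1.008) = 74.096 g/mol.
M(H2O) = 2(1.008) + 16.00 = 18.016 g/mol.
Convert: 416 kg = 416000 g.
n(Ca(OH)2) = 416000 g / 74.096 g/mol = 5614 mol.
From the equation the Ca(OH)2:H2O mole ratio is 1:2, so n(H2O) = 5614 × 2/1 = 11230 mol.
Mass of H2O = 11230 mol × 18.016 g/mol = 202300 g.

202000 g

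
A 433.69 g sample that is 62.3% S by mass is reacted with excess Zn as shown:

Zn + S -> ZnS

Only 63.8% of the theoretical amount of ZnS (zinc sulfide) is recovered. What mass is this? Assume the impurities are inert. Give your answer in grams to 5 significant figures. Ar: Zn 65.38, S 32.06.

Pure S available = 433.69 g × 0.623 = 270.189 g.
M(S) = 32.06 g/mol.
M(ZnS) = 65.38 + 32.06 = 97.44 g/mol.
n(S) = 270.189 g / 32.06 g/mol = 8.42760 mol.
From the equation the S:ZnS mole ratio is 1:1, so n(ZnS) = 8.42760 × 1/1 = 8.42760 mol.
Mass of ZnS = 8.42760 mol × 97.44 g/mol = 821.185 g.
Actual mass collected = 821.185 g × 0.638 = 523.916 g.

523.92 g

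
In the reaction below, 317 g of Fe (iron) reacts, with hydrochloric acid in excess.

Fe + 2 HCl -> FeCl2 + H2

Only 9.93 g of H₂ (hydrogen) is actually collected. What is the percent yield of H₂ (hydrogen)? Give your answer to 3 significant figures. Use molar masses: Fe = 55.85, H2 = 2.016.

86.8 %

n(Fe) = 317.0 g / 55.85 g/mol = 5.676 mol.
From the equation the Fe:H2 mole ratio is 1:1, so n(H2) = 5.676 × 1/1 = 5.676 mol.
Mass of H2 = 5.676 mol × 2.016 g/mol = 11.44 g.
This is the theoretical yield. Percent yield = 9.93 g / 11.44 g × 100% = 86.78%.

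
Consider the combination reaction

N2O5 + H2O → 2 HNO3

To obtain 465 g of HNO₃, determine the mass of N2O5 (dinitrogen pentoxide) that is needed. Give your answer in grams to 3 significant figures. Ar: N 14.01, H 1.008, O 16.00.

M(HNO3) = 1.008 + 14.01 + 3(16.00) = 63.018 g/mol.
M(N2O5) = 2(14.01) + 5(16.00) = 108.02 g/mol.
n(HNO3) = 465.0 g / 63.018 g/mol = 7.379 mol.
From the equation the HNO3:N2O5 mole ratio is 2:1, so n(N2O5) = 7.379 × 1/2 = 3.689 mol.
Mass of N2O5 = 3.689 mol × 108.02 g/mol = 398.5 g.

399 g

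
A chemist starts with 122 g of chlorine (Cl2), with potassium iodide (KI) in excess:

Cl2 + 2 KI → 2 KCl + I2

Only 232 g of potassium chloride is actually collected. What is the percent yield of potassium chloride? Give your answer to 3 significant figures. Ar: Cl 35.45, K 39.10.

90.4 %

M(Cl2) = 2(35.45) = 70.90 g/mol.
M(KCl) = 39.10 + 35.45 = 74.55 g/mol.
n(Cl2) = 122.0 g / 70.90 g/mol = 1.721 mol.
From the equation the Cl2:KCl mole ratio is 1:2, so n(KCl) = 1.721 × 2/1 = 3.441 mol.
Mass of KCl = 3.441 mol × 74.55 g/mol = 256.6 g.
This is the theoretical yield. Percent yield = 232 g / 256.6 g × 100% = 90.43%.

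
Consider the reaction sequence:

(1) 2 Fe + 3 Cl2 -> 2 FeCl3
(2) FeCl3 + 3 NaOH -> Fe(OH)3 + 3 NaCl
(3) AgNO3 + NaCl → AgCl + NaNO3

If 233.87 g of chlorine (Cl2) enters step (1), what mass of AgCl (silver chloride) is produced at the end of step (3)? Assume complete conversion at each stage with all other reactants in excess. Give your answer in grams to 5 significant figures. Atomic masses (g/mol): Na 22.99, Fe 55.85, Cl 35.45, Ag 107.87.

M(Cl2) = 2(35.45) = 70.90 g/mol.
M(AgCl) = 107.87 + 35.45 = 143.32 g/mol.
n(Cl2) = 233.87 / 70.90 = 3.29859 mol.
Reaction (1): Cl2→FeCl3 ratio 3:2 ⇒ n(FeCl3) = 2.19906 mol.
Reaction (2): FeCl3→NaCl ratio 1:3 ⇒ n(NaCl) = 6.59718 mol.
Reaction (3): NaCl→AgCl ratio 1:1 ⇒ n(AgCl) = 6.59718 mol.
Mass of AgCl = 6.59718 × 143.32 = 945.508 g.

945.51 g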